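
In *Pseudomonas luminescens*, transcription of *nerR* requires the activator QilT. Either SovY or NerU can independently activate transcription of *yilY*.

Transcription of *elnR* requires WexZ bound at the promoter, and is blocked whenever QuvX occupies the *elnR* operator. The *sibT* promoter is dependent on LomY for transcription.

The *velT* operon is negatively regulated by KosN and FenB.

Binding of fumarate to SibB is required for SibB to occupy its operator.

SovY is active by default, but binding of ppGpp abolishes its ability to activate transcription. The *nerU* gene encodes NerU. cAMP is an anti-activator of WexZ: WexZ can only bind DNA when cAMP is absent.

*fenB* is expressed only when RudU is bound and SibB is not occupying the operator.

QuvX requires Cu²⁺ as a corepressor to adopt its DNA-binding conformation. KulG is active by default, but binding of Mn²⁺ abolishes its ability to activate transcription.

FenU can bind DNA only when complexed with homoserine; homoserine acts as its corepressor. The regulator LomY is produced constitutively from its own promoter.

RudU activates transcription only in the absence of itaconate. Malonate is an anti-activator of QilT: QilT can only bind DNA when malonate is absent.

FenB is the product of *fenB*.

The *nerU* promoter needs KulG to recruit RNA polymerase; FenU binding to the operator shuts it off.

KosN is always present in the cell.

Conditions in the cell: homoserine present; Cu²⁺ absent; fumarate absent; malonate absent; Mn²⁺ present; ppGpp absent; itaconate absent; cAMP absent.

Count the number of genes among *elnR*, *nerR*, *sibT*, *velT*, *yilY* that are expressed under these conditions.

4

Cu²⁺ is absent, so QuvX is inactive.
cAMP is absent, so WexZ is active.
No repressor is bound and WexZ is active, so *elnR* is transcribed.
→ *elnR* is ON.
Malonate is absent, so QilT is active.
No repressor is bound and QilT is active, so *nerR* is transcribed.
→ *nerR* is ON.
LomY is produced constitutively and is active.
No repressor is bound and LomY is active, so *sibT* is transcribed.
→ *sibT* is ON.
KosN is produced constitutively and is active.
Itaconate is absent, so RudU is active.
Fumarate is absent, so SibB is inactive.
No repressor is bound and RudU is active, so *fenB* is transcribed.
So FenB is produced and active.
With repressor KosN bound, *velT* is not transcribed.
→ *velT* is OFF.
ppGpp is absent, so SovY is active.
Homoserine is present, so FenU is active.
Mn²⁺ is present, so KulG is inactive.
With repressor FenU bound, *nerU* is not transcribed.
So NerU is not produced.
Activator SovY is present, so *yilY* is transcribed.
→ *yilY* is ON.
4 of the 5 genes are transcribed.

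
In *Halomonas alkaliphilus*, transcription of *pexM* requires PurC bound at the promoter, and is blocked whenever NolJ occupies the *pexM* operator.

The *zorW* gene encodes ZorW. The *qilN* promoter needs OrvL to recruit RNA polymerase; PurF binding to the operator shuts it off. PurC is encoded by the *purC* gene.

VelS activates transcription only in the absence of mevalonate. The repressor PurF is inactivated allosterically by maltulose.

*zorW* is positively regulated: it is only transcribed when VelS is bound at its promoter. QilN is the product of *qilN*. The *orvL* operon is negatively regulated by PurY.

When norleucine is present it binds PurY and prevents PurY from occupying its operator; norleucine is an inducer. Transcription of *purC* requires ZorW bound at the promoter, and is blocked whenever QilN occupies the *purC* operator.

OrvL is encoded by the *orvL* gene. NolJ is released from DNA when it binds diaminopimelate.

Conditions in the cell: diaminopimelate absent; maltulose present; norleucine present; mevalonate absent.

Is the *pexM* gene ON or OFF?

OFF

Diaminopimelate is absent, so NolJ is active.
Mevalonate is absent, so VelS is active.
No repressor is bound and VelS is active, so *zorW* is transcribed.
So ZorW is produced and active.
Norleucine is present, so PurY is inactive.
With no repressor bound, *orvL* is transcribed.
So OrvL is produced and active.
Maltulose is present, so PurF is inactive.
No repressor is bound and OrvL is active, so *qilN* is transcribed.
So QilN is produced and active.
With repressor QilN bound, *purC* is not transcribed.
So PurC is not produced.
With repressor NolJ bound, *pexM* is not transcribed.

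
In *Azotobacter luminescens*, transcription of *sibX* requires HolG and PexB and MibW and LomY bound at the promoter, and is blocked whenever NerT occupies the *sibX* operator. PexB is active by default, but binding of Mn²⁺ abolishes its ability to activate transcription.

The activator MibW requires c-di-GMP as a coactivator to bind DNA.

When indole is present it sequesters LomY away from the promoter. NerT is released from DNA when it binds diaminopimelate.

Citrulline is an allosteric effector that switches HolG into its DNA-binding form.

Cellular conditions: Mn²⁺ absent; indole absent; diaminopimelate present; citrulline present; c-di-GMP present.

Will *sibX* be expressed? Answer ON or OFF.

ON

Citrulline is present, so HolG is active.
Mn²⁺ is absent, so PexB is active.
c-di-GMP is present, so MibW is active.
Diaminopimelate is present, so NerT is inactive.
Indole is absent, so LomY is active.
No repressor is bound and HolG and PexB and MibW and LomY are active, so *sibX* is transcribed.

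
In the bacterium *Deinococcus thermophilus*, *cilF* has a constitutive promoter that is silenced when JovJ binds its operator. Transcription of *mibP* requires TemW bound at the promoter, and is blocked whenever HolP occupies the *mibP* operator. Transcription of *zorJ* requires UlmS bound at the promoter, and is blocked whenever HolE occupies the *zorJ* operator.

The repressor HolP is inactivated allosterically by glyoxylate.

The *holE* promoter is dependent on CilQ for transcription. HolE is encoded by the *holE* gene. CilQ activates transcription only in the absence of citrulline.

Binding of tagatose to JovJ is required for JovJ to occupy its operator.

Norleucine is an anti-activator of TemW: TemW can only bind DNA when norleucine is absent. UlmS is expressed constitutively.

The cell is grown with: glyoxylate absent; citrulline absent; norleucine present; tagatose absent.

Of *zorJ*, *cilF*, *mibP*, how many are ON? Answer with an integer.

UlmS is produced constitutively and is active.
Citrulline is absent, so CilQ is active.
No repressor is bound and CilQ is active, so *holE* is transcribed.
So HolE is produced and active.
With repressor HolE bound, *zorJ* is not transcribed.
→ *zorJ* is OFF.
Tagatose is absent, so JovJ is inactive.
With no repressor bound, *cilF* is transcribed.
→ *cilF* is ON.
Norleucine is present, so TemW is inactive.
Glyoxylate is absent, so HolP is active.
With repressor HolP bound, *mibP* is not transcribed.
→ *mibP* is OFF.
1 of the 3 genes is transcribed.

1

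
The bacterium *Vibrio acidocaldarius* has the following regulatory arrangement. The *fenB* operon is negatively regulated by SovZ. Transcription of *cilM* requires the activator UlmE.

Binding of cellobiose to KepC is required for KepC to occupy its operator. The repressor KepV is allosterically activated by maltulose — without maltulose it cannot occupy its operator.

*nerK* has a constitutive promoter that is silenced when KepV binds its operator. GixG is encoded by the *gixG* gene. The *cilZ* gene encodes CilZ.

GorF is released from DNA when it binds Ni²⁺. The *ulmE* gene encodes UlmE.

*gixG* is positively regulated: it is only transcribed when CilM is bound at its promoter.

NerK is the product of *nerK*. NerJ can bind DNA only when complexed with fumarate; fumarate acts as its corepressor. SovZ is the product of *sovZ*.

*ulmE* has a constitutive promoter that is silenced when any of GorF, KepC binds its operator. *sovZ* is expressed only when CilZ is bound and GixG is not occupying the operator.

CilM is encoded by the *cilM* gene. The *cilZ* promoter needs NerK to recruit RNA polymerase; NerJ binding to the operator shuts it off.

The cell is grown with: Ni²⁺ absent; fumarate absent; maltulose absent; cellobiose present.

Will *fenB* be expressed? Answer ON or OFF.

OFF

Ni²⁺ is absent, so GorF is active.
Cellobiose is present, so KepC is active.
With repressor GorF bound, *ulmE* is not transcribed.
So UlmE is not produced.
Required activator UlmE is absent, so *cilM* is not transcribed.
So CilM is not produced.
Required activator CilM is absent, so *gixG* is not transcribed.
So GixG is not produced.
Maltulose is absent, so KepV is inactive.
With no repressor bound, *nerK* is transcribed.
So NerK is produced and active.
Fumarate is absent, so NerJ is inactive.
No repressor is bound and NerK is active, so *cilZ* is transcribed.
So CilZ is produced and active.
No repressor is bound and CilZ is active, so *sovZ* is transcribed.
So SovZ is produced and active.
With repressor SovZ bound, *fenB* is not transcribed.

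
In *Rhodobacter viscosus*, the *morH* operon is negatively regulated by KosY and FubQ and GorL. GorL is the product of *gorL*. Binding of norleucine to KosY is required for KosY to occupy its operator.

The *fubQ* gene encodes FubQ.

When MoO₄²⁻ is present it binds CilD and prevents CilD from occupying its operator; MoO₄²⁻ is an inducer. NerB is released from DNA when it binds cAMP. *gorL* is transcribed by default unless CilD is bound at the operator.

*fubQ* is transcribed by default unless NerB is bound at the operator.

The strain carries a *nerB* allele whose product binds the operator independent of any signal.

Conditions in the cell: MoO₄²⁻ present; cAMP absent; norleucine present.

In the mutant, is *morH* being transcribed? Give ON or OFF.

OFF

Norleucine is present, so KosY is active.
NerB is constitutively active in this strain.
With repressor NerB bound, *fubQ* is not transcribed.
So FubQ is not produced.
MoO₄²⁻ is present, so CilD is inactive.
With no repressor bound, *gorL* is transcribed.
So GorL is produced and active.
With repressor KosY bound, *morH* is not transcribed.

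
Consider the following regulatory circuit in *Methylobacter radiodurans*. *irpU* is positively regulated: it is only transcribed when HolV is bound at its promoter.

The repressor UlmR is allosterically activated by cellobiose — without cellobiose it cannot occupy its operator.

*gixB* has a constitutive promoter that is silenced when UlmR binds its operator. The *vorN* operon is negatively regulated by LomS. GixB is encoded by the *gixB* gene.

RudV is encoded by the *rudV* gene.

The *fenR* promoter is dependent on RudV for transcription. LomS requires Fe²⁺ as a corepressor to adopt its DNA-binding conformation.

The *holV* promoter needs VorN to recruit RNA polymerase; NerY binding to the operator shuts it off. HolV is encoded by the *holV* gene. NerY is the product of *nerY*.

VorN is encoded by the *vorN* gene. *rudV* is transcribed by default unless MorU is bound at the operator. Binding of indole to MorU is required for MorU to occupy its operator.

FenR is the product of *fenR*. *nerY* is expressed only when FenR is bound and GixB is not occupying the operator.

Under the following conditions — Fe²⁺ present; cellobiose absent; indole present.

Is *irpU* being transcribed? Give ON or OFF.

OFF

Indole is present, so MorU is active.
With repressor MorU bound, *rudV* is not transcribed.
So RudV is not produced.
Required activator RudV is absent, so *fenR* is not transcribed.
So FenR is not produced.
Cellobiose is absent, so UlmR is inactive.
With no repressor bound, *gixB* is transcribed.
So GixB is produced and active.
With repressor GixB bound, *nerY* is not transcribed.
So NerY is not produced.
Fe²⁺ is present, so LomS is active.
With repressor LomS bound, *vorN* is not transcribed.
So VorN is not produced.
Required activator VorN is absent, so *holV* is not transcribed.
So HolV is not produced.
Required activator HolV is absent, so *irpU* is not transcribed.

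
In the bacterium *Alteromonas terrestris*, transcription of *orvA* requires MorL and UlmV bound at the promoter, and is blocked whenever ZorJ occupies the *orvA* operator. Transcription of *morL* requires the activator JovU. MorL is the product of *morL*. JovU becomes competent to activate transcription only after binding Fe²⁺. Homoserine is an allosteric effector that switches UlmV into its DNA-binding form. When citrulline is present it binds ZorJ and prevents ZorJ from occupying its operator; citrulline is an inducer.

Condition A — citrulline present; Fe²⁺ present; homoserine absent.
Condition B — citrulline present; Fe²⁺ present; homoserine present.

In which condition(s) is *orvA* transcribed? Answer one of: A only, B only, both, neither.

Condition A:
Citrulline is present, so ZorJ is inactive.
Fe²⁺ is present, so JovU is active.
No repressor is bound and JovU is active, so *morL* is transcribed.
So MorL is produced and active.
Homoserine is absent, so UlmV is inactive.
Required activator UlmV is absent, so *orvA* is not transcribed.
→ *orvA* is OFF in A.
Condition B:
Citrulline is present, so ZorJ is inactive.
Fe²⁺ is present, so JovU is active.
No repressor is bound and JovU is active, so *morL* is transcribed.
So MorL is produced and active.
Homoserine is present, so UlmV is active.
No repressor is bound and MorL and UlmV are active, so *orvA* is transcribed.
→ *orvA* is ON in B.

B only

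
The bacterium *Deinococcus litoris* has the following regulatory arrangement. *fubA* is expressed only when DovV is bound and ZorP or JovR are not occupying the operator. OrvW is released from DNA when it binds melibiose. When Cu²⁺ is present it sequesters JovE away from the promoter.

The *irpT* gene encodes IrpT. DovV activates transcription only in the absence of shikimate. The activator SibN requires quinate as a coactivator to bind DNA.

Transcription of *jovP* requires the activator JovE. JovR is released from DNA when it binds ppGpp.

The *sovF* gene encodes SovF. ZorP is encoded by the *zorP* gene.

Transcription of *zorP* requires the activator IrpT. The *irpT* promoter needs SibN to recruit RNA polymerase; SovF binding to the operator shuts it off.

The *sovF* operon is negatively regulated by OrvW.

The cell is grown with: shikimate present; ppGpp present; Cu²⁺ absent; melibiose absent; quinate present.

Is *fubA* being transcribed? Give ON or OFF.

Melibiose is absent, so OrvW is active.
With repressor OrvW bound, *sovF* is not transcribed.
So SovF is not produced.
Quinate is present, so SibN is active.
No repressor is bound and SibN is active, so *irpT* is transcribed.
So IrpT is produced and active.
No repressor is bound and IrpT is active, so *zorP* is transcribed.
So ZorP is produced and active.
Shikimate is present, so DovV is inactive.
ppGpp is present, so JovR is inactive.
With repressor ZorP bound, *fubA* is not transcribed.

OFF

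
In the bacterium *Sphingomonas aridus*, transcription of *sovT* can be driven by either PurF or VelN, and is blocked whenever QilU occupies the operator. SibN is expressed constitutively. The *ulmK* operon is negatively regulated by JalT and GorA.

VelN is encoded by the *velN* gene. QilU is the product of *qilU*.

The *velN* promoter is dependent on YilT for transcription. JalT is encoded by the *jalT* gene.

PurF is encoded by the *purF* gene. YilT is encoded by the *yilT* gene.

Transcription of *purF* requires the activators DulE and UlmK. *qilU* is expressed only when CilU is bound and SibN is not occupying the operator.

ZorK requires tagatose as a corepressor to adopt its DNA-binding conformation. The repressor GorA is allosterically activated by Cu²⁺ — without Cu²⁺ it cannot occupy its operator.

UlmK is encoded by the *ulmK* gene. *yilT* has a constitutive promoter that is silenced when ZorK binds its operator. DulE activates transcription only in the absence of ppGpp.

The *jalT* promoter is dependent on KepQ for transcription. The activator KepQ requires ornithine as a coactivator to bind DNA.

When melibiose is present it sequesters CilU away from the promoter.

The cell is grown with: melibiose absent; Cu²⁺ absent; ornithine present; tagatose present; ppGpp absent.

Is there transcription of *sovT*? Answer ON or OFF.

OFF

SibN is produced constitutively and is active.
Melibiose is absent, so CilU is active.
With repressor SibN bound, *qilU* is not transcribed.
So QilU is not produced.
ppGpp is absent, so DulE is active.
Ornithine is present, so KepQ is active.
No repressor is bound and KepQ is active, so *jalT* is transcribed.
So JalT is produced and active.
Cu²⁺ is absent, so GorA is inactive.
With repressor JalT bound, *ulmK* is not transcribed.
So UlmK is not produced.
Required activator UlmK is absent, so *purF* is not transcribed.
So PurF is not produced.
Tagatose is present, so ZorK is active.
With repressor ZorK bound, *yilT* is not transcribed.
So YilT is not produced.
Required activator YilT is absent, so *velN* is not transcribed.
So VelN is not produced.
No activator is available at the *sovT* promoter, so *sovT* is not transcribed.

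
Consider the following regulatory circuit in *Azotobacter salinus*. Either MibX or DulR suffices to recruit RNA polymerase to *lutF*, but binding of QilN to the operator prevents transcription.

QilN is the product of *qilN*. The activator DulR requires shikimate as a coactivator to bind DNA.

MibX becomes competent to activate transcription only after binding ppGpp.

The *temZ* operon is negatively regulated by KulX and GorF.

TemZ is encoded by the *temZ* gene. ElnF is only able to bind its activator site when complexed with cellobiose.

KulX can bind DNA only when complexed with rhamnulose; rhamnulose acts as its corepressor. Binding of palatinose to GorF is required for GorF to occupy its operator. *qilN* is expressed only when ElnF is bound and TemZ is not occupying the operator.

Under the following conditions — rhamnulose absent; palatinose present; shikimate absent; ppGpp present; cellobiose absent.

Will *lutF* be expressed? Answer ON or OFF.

Cellobiose is absent, so ElnF is inactive.
Rhamnulose is absent, so KulX is inactive.
Palatinose is present, so GorF is active.
With repressor GorF bound, *temZ* is not transcribed.
So TemZ is not produced.
Required activator ElnF is absent, so *qilN* is not transcribed.
So QilN is not produced.
ppGpp is present, so MibX is active.
Shikimate is absent, so DulR is inactive.
Activator MibX is present, so *lutF* is transcribed.

ON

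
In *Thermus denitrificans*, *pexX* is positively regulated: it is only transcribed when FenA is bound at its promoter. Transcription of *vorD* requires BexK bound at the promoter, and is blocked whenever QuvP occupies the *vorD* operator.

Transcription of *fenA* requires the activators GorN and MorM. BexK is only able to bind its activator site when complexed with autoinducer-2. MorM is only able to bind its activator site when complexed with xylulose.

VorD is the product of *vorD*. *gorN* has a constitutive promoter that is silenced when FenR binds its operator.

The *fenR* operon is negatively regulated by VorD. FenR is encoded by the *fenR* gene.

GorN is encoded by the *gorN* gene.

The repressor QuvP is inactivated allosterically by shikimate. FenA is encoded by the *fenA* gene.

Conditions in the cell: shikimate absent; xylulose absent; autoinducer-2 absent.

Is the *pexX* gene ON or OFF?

OFF

Autoinducer-2 is absent, so BexK is inactive.
Shikimate is absent, so QuvP is active.
With repressor QuvP bound, *vorD* is not transcribed.
So VorD is not produced.
With no repressor bound, *fenR* is transcribed.
So FenR is produced and active.
With repressor FenR bound, *gorN* is not transcribed.
So GorN is not produced.
Xylulose is absent, so MorM is inactive.
Required activator GorN is absent, so *fenA* is not transcribed.
So FenA is not produced.
Required activator FenA is absent, so *pexX* is not transcribed.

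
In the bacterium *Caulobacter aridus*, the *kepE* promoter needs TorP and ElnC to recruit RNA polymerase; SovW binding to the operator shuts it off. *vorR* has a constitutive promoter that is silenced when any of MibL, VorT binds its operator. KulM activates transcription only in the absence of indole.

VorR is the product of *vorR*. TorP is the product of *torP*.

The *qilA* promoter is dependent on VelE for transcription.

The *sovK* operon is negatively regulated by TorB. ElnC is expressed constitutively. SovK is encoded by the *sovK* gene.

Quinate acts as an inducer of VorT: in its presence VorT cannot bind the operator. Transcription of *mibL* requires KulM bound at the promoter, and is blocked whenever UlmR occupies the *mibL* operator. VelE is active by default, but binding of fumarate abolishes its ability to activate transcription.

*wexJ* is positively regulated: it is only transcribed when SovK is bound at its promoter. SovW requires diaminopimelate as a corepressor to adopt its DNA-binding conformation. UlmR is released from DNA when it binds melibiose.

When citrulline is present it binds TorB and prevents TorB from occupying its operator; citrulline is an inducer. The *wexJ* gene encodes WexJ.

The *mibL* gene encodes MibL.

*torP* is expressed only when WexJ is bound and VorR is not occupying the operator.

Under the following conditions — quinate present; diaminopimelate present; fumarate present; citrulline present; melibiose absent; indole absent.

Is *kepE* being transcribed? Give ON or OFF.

OFF

Melibiose is absent, so UlmR is active.
Indole is absent, so KulM is active.
With repressor UlmR bound, *mibL* is not transcribed.
So MibL is not produced.
Quinate is present, so VorT is inactive.
With no repressor bound, *vorR* is transcribed.
So VorR is produced and active.
Citrulline is present, so TorB is inactive.
With no repressor bound, *sovK* is transcribed.
So SovK is produced and active.
No repressor is bound and SovK is active, so *wexJ* is transcribed.
So WexJ is produced and active.
With repressor VorR bound, *torP* is not transcribed.
So TorP is not produced.
ElnC is produced constitutively and is active.
Diaminopimelate is present, so SovW is active.
With repressor SovW bound, *kepE* is not transcribed.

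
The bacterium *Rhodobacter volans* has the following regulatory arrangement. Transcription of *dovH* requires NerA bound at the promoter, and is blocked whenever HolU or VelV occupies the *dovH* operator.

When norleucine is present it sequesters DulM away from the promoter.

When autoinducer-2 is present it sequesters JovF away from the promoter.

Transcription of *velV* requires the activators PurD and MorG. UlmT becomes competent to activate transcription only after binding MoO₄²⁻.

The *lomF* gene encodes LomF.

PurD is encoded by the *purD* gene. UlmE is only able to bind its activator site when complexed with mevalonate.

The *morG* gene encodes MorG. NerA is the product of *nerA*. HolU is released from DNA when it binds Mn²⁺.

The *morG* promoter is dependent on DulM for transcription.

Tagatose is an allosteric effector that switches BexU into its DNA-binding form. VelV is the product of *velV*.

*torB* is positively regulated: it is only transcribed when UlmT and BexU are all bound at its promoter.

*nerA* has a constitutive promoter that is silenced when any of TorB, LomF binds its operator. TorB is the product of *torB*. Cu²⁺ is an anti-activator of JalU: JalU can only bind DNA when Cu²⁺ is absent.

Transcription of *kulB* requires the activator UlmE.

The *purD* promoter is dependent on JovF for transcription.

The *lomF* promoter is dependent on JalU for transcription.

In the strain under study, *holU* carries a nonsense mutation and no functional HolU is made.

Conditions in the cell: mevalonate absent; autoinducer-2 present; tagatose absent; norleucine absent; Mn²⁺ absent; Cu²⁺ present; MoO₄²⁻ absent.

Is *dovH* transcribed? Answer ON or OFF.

ON

MoO₄²⁻ is absent, so UlmT is inactive.
Tagatose is absent, so BexU is inactive.
Required activator UlmT is absent, so *torB* is not transcribed.
So TorB is not produced.
Cu²⁺ is present, so JalU is inactive.
Required activator JalU is absent, so *lomF* is not transcribed.
So LomF is not produced.
With no repressor bound, *nerA* is transcribed.
So NerA is produced and active.
HolU is non-functional in this strain, so it has no effect.
Autoinducer-2 is present, so JovF is inactive.
Required activator JovF is absent, so *purD* is not transcribed.
So PurD is not produced.
Norleucine is absent, so DulM is active.
No repressor is bound and DulM is active, so *morG* is transcribed.
So MorG is produced and active.
Required activator PurD is absent, so *velV* is not transcribed.
So VelV is not produced.
No repressor is bound and NerA is active, so *dovH* is transcribed.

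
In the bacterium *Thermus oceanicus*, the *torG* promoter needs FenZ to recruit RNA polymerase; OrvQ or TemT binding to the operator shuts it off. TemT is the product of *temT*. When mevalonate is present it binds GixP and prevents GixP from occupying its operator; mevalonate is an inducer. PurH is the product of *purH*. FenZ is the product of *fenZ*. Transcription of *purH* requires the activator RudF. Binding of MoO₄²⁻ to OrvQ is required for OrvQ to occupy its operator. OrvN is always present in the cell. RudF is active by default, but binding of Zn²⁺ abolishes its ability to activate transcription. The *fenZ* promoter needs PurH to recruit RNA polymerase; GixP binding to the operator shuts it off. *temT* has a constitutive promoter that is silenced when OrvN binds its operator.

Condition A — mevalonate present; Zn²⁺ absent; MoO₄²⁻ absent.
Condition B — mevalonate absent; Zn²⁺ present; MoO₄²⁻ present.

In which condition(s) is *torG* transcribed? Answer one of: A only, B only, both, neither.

A only

Condition A:
Mevalonate is present, so GixP is inactive.
Zn²⁺ is absent, so RudF is active.
No repressor is bound and RudF is active, so *purH* is transcribed.
So PurH is produced and active.
No repressor is bound and PurH is active, so *fenZ* is transcribed.
So FenZ is produced and active.
MoO₄²⁻ is absent, so OrvQ is inactive.
OrvN is produced constitutively and is active.
With repressor OrvN bound, *temT* is not transcribed.
So TemT is not produced.
No repressor is bound and FenZ is active, so *torG* is transcribed.
→ *torG* is ON in A.
Condition B:
Mevalonate is absent, so GixP is active.
Zn²⁺ is present, so RudF is inactive.
Required activator RudF is absent, so *purH* is not transcribed.
So PurH is not produced.
With repressor GixP bound, *fenZ* is not transcribed.
So FenZ is not produced.
MoO₄²⁻ is present, so OrvQ is active.
OrvN is produced constitutively and is active.
With repressor OrvN bound, *temT* is not transcribed.
So TemT is not produced.
With repressor OrvQ bound, *torG* is not transcribed.
→ *torG* is OFF in B.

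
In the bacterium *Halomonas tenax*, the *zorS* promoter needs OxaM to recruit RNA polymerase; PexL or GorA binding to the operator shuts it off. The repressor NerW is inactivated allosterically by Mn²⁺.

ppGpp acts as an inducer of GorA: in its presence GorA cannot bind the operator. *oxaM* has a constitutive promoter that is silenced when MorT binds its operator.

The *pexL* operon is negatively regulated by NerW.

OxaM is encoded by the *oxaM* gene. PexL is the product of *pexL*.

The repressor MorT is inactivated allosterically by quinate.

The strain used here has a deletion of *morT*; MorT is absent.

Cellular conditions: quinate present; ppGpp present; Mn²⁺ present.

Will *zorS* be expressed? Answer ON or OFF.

Mn²⁺ is present, so NerW is inactive.
With no repressor bound, *pexL* is transcribed.
So PexL is produced and active.
ppGpp is present, so GorA is inactive.
MorT is non-functional in this strain, so it has no effect.
With no repressor bound, *oxaM* is transcribed.
So OxaM is produced and active.
With repressor PexL bound, *zorS* is not transcribed.

OFF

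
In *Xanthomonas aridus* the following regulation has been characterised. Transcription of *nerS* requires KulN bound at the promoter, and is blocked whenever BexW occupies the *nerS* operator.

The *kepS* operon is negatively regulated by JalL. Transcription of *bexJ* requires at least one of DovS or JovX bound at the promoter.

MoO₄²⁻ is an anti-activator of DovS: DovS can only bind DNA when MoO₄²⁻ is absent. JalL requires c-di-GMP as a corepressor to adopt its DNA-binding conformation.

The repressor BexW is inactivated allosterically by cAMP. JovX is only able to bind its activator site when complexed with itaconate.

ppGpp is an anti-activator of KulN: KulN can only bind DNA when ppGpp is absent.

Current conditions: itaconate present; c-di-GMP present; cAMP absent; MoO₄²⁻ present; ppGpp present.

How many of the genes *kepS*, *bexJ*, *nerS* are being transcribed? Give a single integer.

1

c-di-GMP is present, so JalL is active.
With repressor JalL bound, *kepS* is not transcribed.
→ *kepS* is OFF.
MoO₄²⁻ is present, so DovS is inactive.
Itaconate is present, so JovX is active.
Activator JovX is present, so *bexJ* is transcribed.
→ *bexJ* is ON.
cAMP is absent, so BexW is active.
ppGpp is present, so KulN is inactive.
With repressor BexW bound, *nerS* is not transcribed.
→ *nerS* is OFF.
1 of the 3 genes is transcribed.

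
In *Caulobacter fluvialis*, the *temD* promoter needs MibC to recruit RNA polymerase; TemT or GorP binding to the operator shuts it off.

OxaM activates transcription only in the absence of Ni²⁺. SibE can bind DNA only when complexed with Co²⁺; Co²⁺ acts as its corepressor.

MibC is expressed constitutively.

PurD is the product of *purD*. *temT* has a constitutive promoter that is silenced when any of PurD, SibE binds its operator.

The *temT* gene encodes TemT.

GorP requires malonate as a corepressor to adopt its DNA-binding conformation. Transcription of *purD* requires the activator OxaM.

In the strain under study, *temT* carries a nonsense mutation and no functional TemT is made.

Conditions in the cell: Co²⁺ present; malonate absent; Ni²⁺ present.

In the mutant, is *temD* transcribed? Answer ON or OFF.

TemT is non-functional in this strain, so it has no effect.
Malonate is absent, so GorP is inactive.
MibC is produced constitutively and is active.
No repressor is bound and MibC is active, so *temD* is transcribed.

ON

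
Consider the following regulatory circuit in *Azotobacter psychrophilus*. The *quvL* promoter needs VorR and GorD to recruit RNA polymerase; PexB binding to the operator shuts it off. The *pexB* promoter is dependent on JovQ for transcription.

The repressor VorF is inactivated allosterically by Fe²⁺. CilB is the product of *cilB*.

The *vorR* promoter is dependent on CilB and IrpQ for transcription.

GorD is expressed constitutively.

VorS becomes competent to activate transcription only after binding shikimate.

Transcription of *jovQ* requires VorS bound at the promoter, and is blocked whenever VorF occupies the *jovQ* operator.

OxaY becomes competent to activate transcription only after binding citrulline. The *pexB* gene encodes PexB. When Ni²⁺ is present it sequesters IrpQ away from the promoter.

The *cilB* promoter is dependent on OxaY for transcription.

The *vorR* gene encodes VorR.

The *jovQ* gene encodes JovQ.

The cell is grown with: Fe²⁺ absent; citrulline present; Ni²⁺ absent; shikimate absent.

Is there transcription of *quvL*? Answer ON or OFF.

ON

Citrulline is present, so OxaY is active.
No repressor is bound and OxaY is active, so *cilB* is transcribed.
So CilB is produced and active.
Ni²⁺ is absent, so IrpQ is active.
No repressor is bound and CilB and IrpQ are active, so *vorR* is transcribed.
So VorR is produced and active.
Fe²⁺ is absent, so VorF is active.
Shikimate is absent, so VorS is inactive.
With repressor VorF bound, *jovQ* is not transcribed.
So JovQ is not produced.
Required activator JovQ is absent, so *pexB* is not transcribed.
So PexB is not produced.
GorD is produced constitutively and is active.
No repressor is bound and VorR and GorD are active, so *quvL* is transcribed.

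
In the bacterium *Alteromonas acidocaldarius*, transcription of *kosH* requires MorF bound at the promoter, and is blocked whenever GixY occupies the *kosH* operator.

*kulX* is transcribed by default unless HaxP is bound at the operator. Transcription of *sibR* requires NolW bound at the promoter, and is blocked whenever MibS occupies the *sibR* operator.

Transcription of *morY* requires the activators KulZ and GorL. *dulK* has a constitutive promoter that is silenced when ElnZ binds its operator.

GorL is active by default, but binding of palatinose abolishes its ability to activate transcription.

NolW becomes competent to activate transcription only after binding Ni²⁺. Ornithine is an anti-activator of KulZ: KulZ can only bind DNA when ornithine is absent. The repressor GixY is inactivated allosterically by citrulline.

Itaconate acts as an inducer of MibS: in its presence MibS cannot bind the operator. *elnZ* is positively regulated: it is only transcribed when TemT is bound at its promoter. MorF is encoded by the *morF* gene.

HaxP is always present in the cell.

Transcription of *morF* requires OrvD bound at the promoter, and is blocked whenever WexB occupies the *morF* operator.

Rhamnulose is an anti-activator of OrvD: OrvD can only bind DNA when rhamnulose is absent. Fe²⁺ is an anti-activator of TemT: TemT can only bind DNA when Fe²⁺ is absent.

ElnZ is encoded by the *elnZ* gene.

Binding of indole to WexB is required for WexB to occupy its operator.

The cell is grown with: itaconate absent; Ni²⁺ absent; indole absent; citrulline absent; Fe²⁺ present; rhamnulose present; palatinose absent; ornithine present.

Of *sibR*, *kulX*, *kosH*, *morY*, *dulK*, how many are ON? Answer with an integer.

Itaconate is absent, so MibS is active.
Ni²⁺ is absent, so NolW is inactive.
With repressor MibS bound, *sibR* is not transcribed.
→ *sibR* is OFF.
HaxP is produced constitutively and is active.
With repressor HaxP bound, *kulX* is not transcribed.
→ *kulX* is OFF.
Indole is absent, so WexB is inactive.
Rhamnulose is present, so OrvD is inactive.
Required activator OrvD is absent, so *morF* is not transcribed.
So MorF is not produced.
Citrulline is absent, so GixY is active.
With repressor GixY bound, *kosH* is not transcribed.
→ *kosH* is OFF.
Ornithine is present, so KulZ is inactive.
Palatinose is absent, so GorL is active.
Required activator KulZ is absent, so *morY* is not transcribed.
→ *morY* is OFF.
Fe²⁺ is present, so TemT is inactive.
Required activator TemT is absent, so *elnZ* is not transcribed.
So ElnZ is not produced.
With no repressor bound, *dulK* is transcribed.
→ *dulK* is ON.
1 of the 5 genes is transcribed.

1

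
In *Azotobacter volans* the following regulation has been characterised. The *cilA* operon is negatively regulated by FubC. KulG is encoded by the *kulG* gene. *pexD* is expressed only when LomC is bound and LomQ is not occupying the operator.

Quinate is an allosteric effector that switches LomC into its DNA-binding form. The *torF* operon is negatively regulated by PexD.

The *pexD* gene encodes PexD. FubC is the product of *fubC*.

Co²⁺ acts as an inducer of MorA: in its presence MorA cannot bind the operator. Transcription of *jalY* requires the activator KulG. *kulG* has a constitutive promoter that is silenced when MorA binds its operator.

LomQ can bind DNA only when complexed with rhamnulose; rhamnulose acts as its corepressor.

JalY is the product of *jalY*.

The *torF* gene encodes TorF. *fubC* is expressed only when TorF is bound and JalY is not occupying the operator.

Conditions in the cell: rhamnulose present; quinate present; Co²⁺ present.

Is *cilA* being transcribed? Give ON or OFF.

Quinate is present, so LomC is active.
Rhamnulose is present, so LomQ is active.
With repressor LomQ bound, *pexD* is not transcribed.
So PexD is not produced.
With no repressor bound, *torF* is transcribed.
So TorF is produced and active.
Co²⁺ is present, so MorA is inactive.
With no repressor bound, *kulG* is transcribed.
So KulG is produced and active.
No repressor is bound and KulG is active, so *jalY* is transcribed.
So JalY is produced and active.
With repressor JalY bound, *fubC* is not transcribed.
So FubC is not produced.
With no repressor bound, *cilA* is transcribed.

ON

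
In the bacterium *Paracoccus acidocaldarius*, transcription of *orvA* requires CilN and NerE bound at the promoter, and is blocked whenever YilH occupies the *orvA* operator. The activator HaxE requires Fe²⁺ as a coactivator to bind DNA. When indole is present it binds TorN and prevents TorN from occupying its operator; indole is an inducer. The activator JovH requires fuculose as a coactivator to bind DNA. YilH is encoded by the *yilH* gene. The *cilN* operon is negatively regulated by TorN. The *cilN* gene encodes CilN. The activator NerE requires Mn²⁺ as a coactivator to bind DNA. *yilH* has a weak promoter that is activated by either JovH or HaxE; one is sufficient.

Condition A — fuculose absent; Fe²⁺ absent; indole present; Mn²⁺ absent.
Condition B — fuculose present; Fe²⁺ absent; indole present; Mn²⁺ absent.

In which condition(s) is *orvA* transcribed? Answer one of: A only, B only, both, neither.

Condition A:
Fuculose is absent, so JovH is inactive.
Fe²⁺ is absent, so HaxE is inactive.
No activator is available at the *yilH* promoter, so *yilH* is not transcribed.
So YilH is not produced.
Indole is present, so TorN is inactive.
With no repressor bound, *cilN* is transcribed.
So CilN is produced and active.
Mn²⁺ is absent, so NerE is inactive.
Required activator NerE is absent, so *orvA* is not transcribed.
→ *orvA* is OFF in A.
Condition B:
Fuculose is present, so JovH is active.
Fe²⁺ is absent, so HaxE is inactive.
Activator JovH is present, so *yilH* is transcribed.
So YilH is produced and active.
Indole is present, so TorN is inactive.
With no repressor bound, *cilN* is transcribed.
So CilN is produced and active.
Mn²⁺ is absent, so NerE is inactive.
With repressor YilH bound, *orvA* is not transcribed.
→ *orvA* is OFF in B.

neither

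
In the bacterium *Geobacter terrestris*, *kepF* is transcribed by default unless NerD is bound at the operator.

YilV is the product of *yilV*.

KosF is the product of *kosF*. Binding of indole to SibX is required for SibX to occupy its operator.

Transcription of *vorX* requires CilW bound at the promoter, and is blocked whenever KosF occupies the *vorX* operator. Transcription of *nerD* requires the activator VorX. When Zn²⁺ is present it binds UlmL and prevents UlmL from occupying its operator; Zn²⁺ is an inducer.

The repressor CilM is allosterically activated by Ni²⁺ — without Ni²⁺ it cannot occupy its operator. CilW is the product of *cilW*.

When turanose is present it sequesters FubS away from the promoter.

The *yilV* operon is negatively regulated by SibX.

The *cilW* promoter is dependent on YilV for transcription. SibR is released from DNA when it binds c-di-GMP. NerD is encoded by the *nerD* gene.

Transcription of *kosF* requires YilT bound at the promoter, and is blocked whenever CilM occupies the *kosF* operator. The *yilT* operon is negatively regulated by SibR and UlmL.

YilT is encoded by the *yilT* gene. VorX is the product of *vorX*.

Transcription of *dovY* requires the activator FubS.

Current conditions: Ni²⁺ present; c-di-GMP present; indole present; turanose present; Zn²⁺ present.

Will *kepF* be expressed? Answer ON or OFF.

c-di-GMP is present, so SibR is inactive.
Zn²⁺ is present, so UlmL is inactive.
With no repressor bound, *yilT* is transcribed.
So YilT is produced and active.
Ni²⁺ is present, so CilM is active.
With repressor CilM bound, *kosF* is not transcribed.
So KosF is not produced.
Indole is present, so SibX is active.
With repressor SibX bound, *yilV* is not transcribed.
So YilV is not produced.
Required activator YilV is absent, so *cilW* is not transcribed.
So CilW is not produced.
Required activator CilW is absent, so *vorX* is not transcribed.
So VorX is not produced.
Required activator VorX is absent, so *nerD* is not transcribed.
So NerD is not produced.
With no repressor bound, *kepF* is transcribed.

ON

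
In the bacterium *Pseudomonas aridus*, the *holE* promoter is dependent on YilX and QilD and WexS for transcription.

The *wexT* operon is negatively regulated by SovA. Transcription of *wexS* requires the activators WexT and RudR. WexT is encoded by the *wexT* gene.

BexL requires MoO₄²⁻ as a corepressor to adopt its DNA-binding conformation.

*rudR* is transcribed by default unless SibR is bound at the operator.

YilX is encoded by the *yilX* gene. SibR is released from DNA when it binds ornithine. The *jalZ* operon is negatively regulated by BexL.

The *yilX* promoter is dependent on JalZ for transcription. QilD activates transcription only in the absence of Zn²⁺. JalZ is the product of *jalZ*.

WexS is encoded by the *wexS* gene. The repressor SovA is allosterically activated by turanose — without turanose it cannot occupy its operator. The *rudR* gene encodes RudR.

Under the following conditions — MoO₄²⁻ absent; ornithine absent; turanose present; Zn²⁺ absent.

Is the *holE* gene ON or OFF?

MoO₄²⁻ is absent, so BexL is inactive.
With no repressor bound, *jalZ* is transcribed.
So JalZ is produced and active.
No repressor is bound and JalZ is active, so *yilX* is transcribed.
So YilX is produced and active.
Zn²⁺ is absent, so QilD is active.
Turanose is present, so SovA is active.
With repressor SovA bound, *wexT* is not transcribed.
So WexT is not produced.
Ornithine is absent, so SibR is active.
With repressor SibR bound, *rudR* is not transcribed.
So RudR is not produced.
Required activator WexT is absent, so *wexS* is not transcribed.
So WexS is not produced.
Required activator WexS is absent, so *holE* is not transcribed.

OFF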